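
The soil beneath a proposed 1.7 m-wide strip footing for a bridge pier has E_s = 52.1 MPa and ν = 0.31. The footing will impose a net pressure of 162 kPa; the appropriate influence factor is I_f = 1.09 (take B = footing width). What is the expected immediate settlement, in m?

Immediate (elastic) settlement: S_e = q·B·(1−ν²)/E_s · I_f.
E_s = 52.1 MPa = 52100 kPa.
S_e = 162 × 1.7 × (1 − 0.31²) / 52100 × 1.09
    = 162 × 1.7 × 0.9039 / 52100 × 1.09
    = 0.005208 m

S_e ≈ 0.00521 m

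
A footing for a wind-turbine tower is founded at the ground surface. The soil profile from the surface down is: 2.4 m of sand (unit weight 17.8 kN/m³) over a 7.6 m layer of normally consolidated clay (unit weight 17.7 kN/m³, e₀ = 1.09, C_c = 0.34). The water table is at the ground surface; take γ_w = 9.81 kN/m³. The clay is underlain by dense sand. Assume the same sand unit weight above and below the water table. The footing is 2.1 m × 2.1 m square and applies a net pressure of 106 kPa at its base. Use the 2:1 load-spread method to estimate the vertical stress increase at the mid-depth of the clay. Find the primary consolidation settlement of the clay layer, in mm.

Mid-depth of clay below the ground surface: z = 2.4 + 7.6/2 = 6.2 m.
Total vertical stress at mid-clay: σ_v = 17.8×2.4 + 17.7×3.8 = 109.98 kPa.
Pore pressure: u = 9.81×(6.2 − 0) = 60.822 kPa.
Initial effective stress: σ'_0 = σ_v − u = 109.98 − 60.822 = 49.158 kPa.
Stress increase at mid-clay by the 2:1 spreading method:
Δσ = qBL/((B+z)(L+z)) = 106×2.1×2.1/((2.1+6.2)(2.1+6.2)) = 6.7856 kPa
Final effective stress: σ'_f = σ'_0 + Δσ = 49.158 + 6.7856 = 55.944 kPa.
Normally consolidated clay, so the full stress increment lies on the virgin compression line:
S_c = C_c·H/(1+e₀)·log₁₀(σ'_f/σ'_0) = 0.34×7.6/(1+1.09)×log₁₀(55.944/49.158)
    = 1.2364 × 0.056159 = 0.06943 m

S_c ≈ 69.4 mm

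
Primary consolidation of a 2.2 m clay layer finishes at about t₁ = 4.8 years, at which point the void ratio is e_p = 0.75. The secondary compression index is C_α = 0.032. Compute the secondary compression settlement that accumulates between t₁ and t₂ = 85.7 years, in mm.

S_s ≈ 50.4 mm

Secondary compression: S_s = C_α·H/(1+e_p)·log₁₀(t₂/t₁)
S_s = 0.032×2.2/(1+0.75)×log₁₀(85.7/4.8)
    = 0.04023 × 1.252 = 0.05036 m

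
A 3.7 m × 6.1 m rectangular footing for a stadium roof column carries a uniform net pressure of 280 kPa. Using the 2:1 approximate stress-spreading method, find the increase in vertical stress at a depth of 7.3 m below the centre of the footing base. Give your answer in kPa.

By the 2:1 method the load spreads at 1 horizontal : 2 vertical, so at depth z the loaded area has grown by z in each plan dimension:
Δσ = qBL/((B+z)(L+z)) = 280×3.7×6.1/((3.7+7.3)(6.1+7.3)) = 42.874 kPa

Δσ_z ≈ 42.9 kPa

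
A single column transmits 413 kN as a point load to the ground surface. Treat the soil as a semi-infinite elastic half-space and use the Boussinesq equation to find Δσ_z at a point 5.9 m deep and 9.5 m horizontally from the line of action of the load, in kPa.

Δσ_z ≈ 0.232 kPa

Boussinesq vertical stress below a point load on an elastic half-space:
Δσ_z = 3P/(2πz²) · [1 + (r/z)²]^(−5/2)
r/z = 9.5/5.9 = 1.6102; [1+(r/z)²]^(−5/2) = 0.040876.
Δσ_z = 3×413/(2π×5.9²) × 0.040876 = 5.6648 × 0.040876 = 0.2316 kPa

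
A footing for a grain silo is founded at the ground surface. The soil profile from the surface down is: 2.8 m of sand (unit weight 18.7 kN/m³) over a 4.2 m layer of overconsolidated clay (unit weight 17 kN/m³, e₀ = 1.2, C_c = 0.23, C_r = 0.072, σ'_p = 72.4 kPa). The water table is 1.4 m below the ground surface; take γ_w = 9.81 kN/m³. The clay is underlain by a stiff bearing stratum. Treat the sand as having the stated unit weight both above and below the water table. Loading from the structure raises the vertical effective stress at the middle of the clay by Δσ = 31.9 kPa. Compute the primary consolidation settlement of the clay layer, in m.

Mid-depth of clay below the ground surface: z = 2.8 + 4.2/2 = 4.9 m.
Total vertical stress at mid-clay: σ_v = 18.7×2.8 + 17×2.1 = 88.06 kPa.
Pore pressure: u = 9.81×(4.9 − 1.4) = 34.335 kPa.
Initial effective stress: σ'_0 = σ_v − u = 88.06 − 34.335 = 53.725 kPa.
Final effective stress: σ'_f = 53.725 + 31.9 = 85.625 kPa.
σ'_f = 85.625 > σ'_p = 72.4 kPa, so the stress path crosses the preconsolidation pressure — recompression up to σ'_p, then virgin compression beyond:
S_c = H/(1+e₀)·[C_r·log₁₀(σ'_p/σ'_0) + C_c·log₁₀(σ'_f/σ'_p)]
    = 4.2/2.2 × [0.072×log₁₀(72.4/53.725) + 0.23×log₁₀(85.625/72.4)]
    = 1.9091 × [0.0093285 + 0.016758] = 0.0498 m

S_c ≈ 0.0498 m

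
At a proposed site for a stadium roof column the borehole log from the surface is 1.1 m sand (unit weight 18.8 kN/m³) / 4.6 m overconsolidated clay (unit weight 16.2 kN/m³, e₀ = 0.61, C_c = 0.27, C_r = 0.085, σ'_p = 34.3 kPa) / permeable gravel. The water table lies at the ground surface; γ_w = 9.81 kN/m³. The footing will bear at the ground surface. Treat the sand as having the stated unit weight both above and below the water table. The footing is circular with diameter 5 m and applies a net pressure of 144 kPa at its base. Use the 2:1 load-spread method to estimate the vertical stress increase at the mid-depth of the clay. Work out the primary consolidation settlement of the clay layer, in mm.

S_c ≈ 300 mm

Mid-depth of clay below the ground surface: z = 1.1 + 4.6/2 = 3.4 m.
Total vertical stress at mid-clay: σ_v = 18.8×1.1 + 16.2×2.3 = 57.94 kPa.
Pore pressure: u = 9.81×(3.4 − 0) = 33.354 kPa.
Initial effective stress: σ'_0 = σ_v − u = 57.94 − 33.354 = 24.586 kPa.
Stress increase at mid-clay by the 2:1 spreading method:
Δσ ≈ qD²/(D+z)² = 144×5²/(5+3.4)² = 51.02 kPa
Final effective stress: σ'_f = 24.586 + 51.02 = 75.606 kPa.
σ'_f = 75.606 > σ'_p = 34.3 kPa, so the stress path crosses the preconsolidation pressure — recompression up to σ'_p, then virgin compression beyond:
S_c = H/(1+e₀)·[C_r·log₁₀(σ'_p/σ'_0) + C_c·log₁₀(σ'_f/σ'_p)]
    = 4.6/1.61 × [0.085×log₁₀(34.3/24.586) + 0.27×log₁₀(75.606/34.3)]
    = 2.8571 × [0.012292 + 0.092681] = 0.2999 m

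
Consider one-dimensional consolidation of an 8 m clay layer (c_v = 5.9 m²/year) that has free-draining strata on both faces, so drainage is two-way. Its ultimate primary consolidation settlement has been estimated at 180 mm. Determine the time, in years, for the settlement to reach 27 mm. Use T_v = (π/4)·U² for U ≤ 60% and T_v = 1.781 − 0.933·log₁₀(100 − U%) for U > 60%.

t ≈ 0.0479 years

Drainage path length: H_d = H/2 = 4 m (double drainage).
U = S(t)/S_ult = 27/180 = 0.15.
U ≤ 60%: T_v = (π/4)·U² = (π/4)×0.15² = 0.017671.
t = T_v·H_d²/c_v = 0.017671×4²/5.9 = 0.04792 years.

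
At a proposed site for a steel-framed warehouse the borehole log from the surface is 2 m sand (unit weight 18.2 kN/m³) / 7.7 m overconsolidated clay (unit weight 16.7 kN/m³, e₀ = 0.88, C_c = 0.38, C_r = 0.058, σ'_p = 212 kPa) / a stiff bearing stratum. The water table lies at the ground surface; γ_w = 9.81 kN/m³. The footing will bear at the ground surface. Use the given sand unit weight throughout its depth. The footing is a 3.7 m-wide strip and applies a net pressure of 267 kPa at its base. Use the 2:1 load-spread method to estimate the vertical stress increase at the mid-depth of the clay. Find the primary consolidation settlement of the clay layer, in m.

Mid-depth of clay below the ground surface: z = 2 + 7.7/2 = 5.85 m.
Total vertical stress at mid-clay: σ_v = 18.2×2 + 16.7×3.85 = 100.69 kPa.
Pore pressure: u = 9.81×(5.85 − 0) = 57.389 kPa.
Initial effective stress: σ'_0 = σ_v − u = 100.69 − 57.389 = 43.301 kPa.
Stress increase at mid-clay by the 2:1 spreading method:
Δσ = qB/(B+z) = 267×3.7/(3.7+5.85) = 103.45 kPa
Final effective stress: σ'_f = 43.301 + 103.45 = 146.75 kPa.
σ'_f = 146.75 ≤ σ'_p = 212 kPa, so the clay remains overconsolidated and only the recompression index applies:
S_c = C_r·H/(1+e₀)·log₁₀(σ'_f/σ'_0) = 0.058×7.7/1.88×log₁₀(146.75/43.301)
    = 0.23755 × 0.53008 = 0.1259 m

S_c ≈ 0.126 m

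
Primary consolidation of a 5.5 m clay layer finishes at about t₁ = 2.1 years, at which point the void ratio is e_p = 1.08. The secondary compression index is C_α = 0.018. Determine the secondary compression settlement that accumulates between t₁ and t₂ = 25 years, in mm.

Secondary compression: S_s = C_α·H/(1+e_p)·log₁₀(t₂/t₁)
S_s = 0.018×5.5/(1+1.08)×log₁₀(25/2.1)
    = 0.0476 × 1.076 = 0.0512 m

S_s ≈ 51.2 mm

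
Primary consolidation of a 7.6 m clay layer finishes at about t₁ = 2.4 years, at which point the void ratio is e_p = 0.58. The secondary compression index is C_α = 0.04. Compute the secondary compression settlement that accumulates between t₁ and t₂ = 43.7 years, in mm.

Secondary compression: S_s = C_α·H/(1+e_p)·log₁₀(t₂/t₁)
S_s = 0.04×7.6/(1+0.58)×log₁₀(43.7/2.4)
    = 0.1924 × 1.26 = 0.2425 m

S_s ≈ 242 mm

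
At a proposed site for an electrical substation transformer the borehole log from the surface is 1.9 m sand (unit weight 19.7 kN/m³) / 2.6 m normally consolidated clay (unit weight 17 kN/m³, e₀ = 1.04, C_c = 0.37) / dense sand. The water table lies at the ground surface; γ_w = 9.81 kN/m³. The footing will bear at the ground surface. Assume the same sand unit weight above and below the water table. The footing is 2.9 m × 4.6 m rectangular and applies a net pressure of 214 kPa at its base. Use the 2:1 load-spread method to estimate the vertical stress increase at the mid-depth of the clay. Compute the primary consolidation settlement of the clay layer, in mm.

S_c ≈ 234 mm

Mid-depth of clay below the ground surface: z = 1.9 + 2.6/2 = 3.2 m.
Total vertical stress at mid-clay: σ_v = 19.7×1.9 + 17×1.3 = 59.53 kPa.
Pore pressure: u = 9.81×(3.2 − 0) = 31.392 kPa.
Initial effective stress: σ'_0 = σ_v − u = 59.53 − 31.392 = 28.138 kPa.
Stress increase at mid-clay by the 2:1 spreading method:
Δσ = qBL/((B+z)(L+z)) = 214×2.9×4.6/((2.9+3.2)(4.6+3.2)) = 59.999 kPa
Final effective stress: σ'_f = σ'_0 + Δσ = 28.138 + 59.999 = 88.137 kPa.
Normally consolidated clay, so the full stress increment lies on the virgin compression line:
S_c = C_c·H/(1+e₀)·log₁₀(σ'_f/σ'_0) = 0.37×2.6/(1+1.04)×log₁₀(88.137/28.138)
    = 0.47157 × 0.49587 = 0.2338 m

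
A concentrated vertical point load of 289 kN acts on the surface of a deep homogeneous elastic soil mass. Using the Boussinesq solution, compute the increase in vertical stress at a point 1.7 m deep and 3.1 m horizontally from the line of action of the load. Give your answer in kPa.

Δσ_z ≈ 1.23 kPa

Boussinesq vertical stress below a point load on an elastic half-space:
Δσ_z = 3P/(2πz²) · [1 + (r/z)²]^(−5/2)
r/z = 3.1/1.7 = 1.8235; [1+(r/z)²]^(−5/2) = 0.025702.
Δσ_z = 3×289/(2π×1.7²) × 0.025702 = 47.746 × 0.025702 = 1.227 kPa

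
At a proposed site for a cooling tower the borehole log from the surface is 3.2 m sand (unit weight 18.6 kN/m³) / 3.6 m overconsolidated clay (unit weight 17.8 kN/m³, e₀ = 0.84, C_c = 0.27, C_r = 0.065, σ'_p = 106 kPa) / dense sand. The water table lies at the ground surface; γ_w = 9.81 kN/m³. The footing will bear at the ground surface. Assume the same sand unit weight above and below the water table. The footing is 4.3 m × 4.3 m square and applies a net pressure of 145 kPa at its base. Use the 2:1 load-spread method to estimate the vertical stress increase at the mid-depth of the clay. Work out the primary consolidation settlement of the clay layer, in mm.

S_c ≈ 30.2 mm

Mid-depth of clay below the ground surface: z = 3.2 + 3.6/2 = 5 m.
Total vertical stress at mid-clay: σ_v = 18.6×3.2 + 17.8×1.8 = 91.56 kPa.
Pore pressure: u = 9.81×(5 − 0) = 49.05 kPa.
Initial effective stress: σ'_0 = σ_v − u = 91.56 − 49.05 = 42.51 kPa.
Stress increase at mid-clay by the 2:1 spreading method:
Δσ = qBL/((B+z)(L+z)) = 145×4.3×4.3/((4.3+5)(4.3+5)) = 30.998 kPa
Final effective stress: σ'_f = 42.51 + 30.998 = 73.508 kPa.
σ'_f = 73.508 ≤ σ'_p = 106 kPa, so the clay remains overconsolidated and only the recompression index applies:
S_c = C_r·H/(1+e₀)·log₁₀(σ'_f/σ'_0) = 0.065×3.6/1.84×log₁₀(73.508/42.51)
    = 0.12717 × 0.23784 = 0.03025 m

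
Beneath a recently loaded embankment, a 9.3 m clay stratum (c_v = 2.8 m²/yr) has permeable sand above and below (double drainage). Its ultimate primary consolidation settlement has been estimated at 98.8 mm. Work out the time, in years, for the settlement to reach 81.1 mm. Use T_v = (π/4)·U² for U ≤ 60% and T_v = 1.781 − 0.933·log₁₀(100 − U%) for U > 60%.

Drainage path length: H_d = H/2 = 4.65 m (double drainage).
U = S(t)/S_ult = 81.1/98.8 = 0.8209.
U > 60%: T_v = 1.781 − 0.933·log₁₀(100 − 82.085) = 0.61175.
t = T_v·H_d²/c_v = 0.61175×4.65²/2.8 = 4.724 years.

t ≈ 4.72 years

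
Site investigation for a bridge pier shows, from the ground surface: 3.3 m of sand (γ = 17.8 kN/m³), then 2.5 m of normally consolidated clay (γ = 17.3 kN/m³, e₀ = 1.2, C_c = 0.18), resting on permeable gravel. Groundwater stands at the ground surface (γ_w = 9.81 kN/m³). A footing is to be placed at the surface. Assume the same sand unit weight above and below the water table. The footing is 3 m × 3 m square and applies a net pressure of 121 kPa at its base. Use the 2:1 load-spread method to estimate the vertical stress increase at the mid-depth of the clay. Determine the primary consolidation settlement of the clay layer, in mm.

Mid-depth of clay below the ground surface: z = 3.3 + 2.5/2 = 4.55 m.
Total vertical stress at mid-clay: σ_v = 17.8×3.3 + 17.3×1.25 = 80.365 kPa.
Pore pressure: u = 9.81×(4.55 − 0) = 44.636 kPa.
Initial effective stress: σ'_0 = σ_v − u = 80.365 − 44.636 = 35.729 kPa.
Stress increase at mid-clay by the 2:1 spreading method:
Δσ = qBL/((B+z)(L+z)) = 121×3×3/((3+4.55)(3+4.55)) = 19.104 kPa
Final effective stress: σ'_f = σ'_0 + Δσ = 35.729 + 19.104 = 54.833 kPa.
Normally consolidated clay, so the full stress increment lies on the virgin compression line:
S_c = C_c·H/(1+e₀)·log₁₀(σ'_f/σ'_0) = 0.18×2.5/(1+1.2)×log₁₀(54.833/35.729)
    = 0.20455 × 0.18602 = 0.03805 m

S_c ≈ 38.1 mm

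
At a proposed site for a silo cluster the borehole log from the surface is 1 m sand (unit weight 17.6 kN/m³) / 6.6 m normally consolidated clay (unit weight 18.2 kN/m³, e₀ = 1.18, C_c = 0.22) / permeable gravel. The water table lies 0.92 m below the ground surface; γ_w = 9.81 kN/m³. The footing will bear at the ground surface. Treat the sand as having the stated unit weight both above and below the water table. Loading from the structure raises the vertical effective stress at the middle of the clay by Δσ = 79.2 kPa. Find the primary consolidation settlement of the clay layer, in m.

S_c ≈ 0.296 m

Mid-depth of clay below the ground surface: z = 1 + 6.6/2 = 4.3 m.
Total vertical stress at mid-clay: σ_v = 17.6×1 + 18.2×3.3 = 77.66 kPa.
Pore pressure: u = 9.81×(4.3 − 0.92) = 33.158 kPa.
Initial effective stress: σ'_0 = σ_v − u = 77.66 − 33.158 = 44.502 kPa.
Final effective stress: σ'_f = σ'_0 + Δσ = 44.502 + 79.2 = 123.7 kPa.
Normally consolidated clay, so the full stress increment lies on the virgin compression line:
S_c = C_c·H/(1+e₀)·log₁₀(σ'_f/σ'_0) = 0.22×6.6/(1+1.18)×log₁₀(123.7/44.502)
    = 0.66606 × 0.44399 = 0.2957 m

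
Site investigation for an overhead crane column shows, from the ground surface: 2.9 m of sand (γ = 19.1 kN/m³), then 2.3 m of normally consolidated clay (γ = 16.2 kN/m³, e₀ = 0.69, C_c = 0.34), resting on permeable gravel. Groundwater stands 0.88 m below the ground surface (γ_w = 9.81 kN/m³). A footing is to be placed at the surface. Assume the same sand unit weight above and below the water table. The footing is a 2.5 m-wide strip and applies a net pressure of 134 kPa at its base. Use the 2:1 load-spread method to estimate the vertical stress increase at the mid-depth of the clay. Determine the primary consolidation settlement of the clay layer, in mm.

S_c ≈ 158 mm

Mid-depth of clay below the ground surface: z = 2.9 + 2.3/2 = 4.05 m.
Total vertical stress at mid-clay: σ_v = 19.1×2.9 + 16.2×1.15 = 74.02 kPa.
Pore pressure: u = 9.81×(4.05 − 0.88) = 31.098 kPa.
Initial effective stress: σ'_0 = σ_v − u = 74.02 − 31.098 = 42.922 kPa.
Stress increase at mid-clay by the 2:1 spreading method:
Δσ = qB/(B+z) = 134×2.5/(2.5+4.05) = 51.145 kPa
Final effective stress: σ'_f = σ'_0 + Δσ = 42.922 + 51.145 = 94.067 kPa.
Normally consolidated clay, so the full stress increment lies on the virgin compression line:
S_c = C_c·H/(1+e₀)·log₁₀(σ'_f/σ'_0) = 0.34×2.3/(1+0.69)×log₁₀(94.067/42.922)
    = 0.46272 × 0.34076 = 0.1577 m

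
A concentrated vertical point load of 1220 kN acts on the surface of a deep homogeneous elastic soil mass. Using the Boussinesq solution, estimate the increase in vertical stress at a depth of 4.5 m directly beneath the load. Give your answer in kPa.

Boussinesq vertical stress below a point load on an elastic half-space:
Δσ_z = 3P/(2πz²) · [1 + (r/z)²]^(−5/2)
r/z = 0/4.5 = 0; [1+(r/z)²]^(−5/2) = 1.
Δσ_z = 3×1220/(2π×4.5²) × 1 = 28.766 × 1 = 28.77 kPa

Δσ_z ≈ 28.8 kPa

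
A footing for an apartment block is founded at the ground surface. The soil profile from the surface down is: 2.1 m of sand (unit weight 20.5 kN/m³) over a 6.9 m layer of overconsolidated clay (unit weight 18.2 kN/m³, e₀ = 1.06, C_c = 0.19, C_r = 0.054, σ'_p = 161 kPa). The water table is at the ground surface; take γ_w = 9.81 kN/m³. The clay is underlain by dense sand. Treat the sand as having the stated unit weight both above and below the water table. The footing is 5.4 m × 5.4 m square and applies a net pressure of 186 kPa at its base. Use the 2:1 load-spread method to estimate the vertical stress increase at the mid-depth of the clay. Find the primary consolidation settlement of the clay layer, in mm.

Mid-depth of clay below the ground surface: z = 2.1 + 6.9/2 = 5.55 m.
Total vertical stress at mid-clay: σ_v = 20.5×2.1 + 18.2×3.45 = 105.84 kPa.
Pore pressure: u = 9.81×(5.55 − 0) = 54.446 kPa.
Initial effective stress: σ'_0 = σ_v − u = 105.84 − 54.446 = 51.394 kPa.
Stress increase at mid-clay by the 2:1 spreading method:
Δσ = qBL/((B+z)(L+z)) = 186×5.4×5.4/((5.4+5.55)(5.4+5.55)) = 45.235 kPa
Final effective stress: σ'_f = 51.394 + 45.235 = 96.629 kPa.
σ'_f = 96.629 ≤ σ'_p = 161 kPa, so the clay remains overconsolidated and only the recompression index applies:
S_c = C_r·H/(1+e₀)·log₁₀(σ'_f/σ'_0) = 0.054×6.9/2.06×log₁₀(96.629/51.394)
    = 0.18087 × 0.2742 = 0.0496 m

S_c ≈ 49.6 mm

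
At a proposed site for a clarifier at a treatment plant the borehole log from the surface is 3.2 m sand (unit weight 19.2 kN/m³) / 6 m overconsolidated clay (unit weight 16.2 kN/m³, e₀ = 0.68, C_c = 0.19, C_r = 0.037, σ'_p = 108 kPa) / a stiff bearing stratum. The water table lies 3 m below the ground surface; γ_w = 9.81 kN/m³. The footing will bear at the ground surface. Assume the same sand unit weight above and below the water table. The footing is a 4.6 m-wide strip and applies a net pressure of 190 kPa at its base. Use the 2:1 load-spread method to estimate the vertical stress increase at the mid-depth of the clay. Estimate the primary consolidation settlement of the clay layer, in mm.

S_c ≈ 133 mm

Mid-depth of clay below the ground surface: z = 3.2 + 6/2 = 6.2 m.
Total vertical stress at mid-clay: σ_v = 19.2×3.2 + 16.2×3 = 110.04 kPa.
Pore pressure: u = 9.81×(6.2 − 3) = 31.392 kPa.
Initial effective stress: σ'_0 = σ_v − u = 110.04 − 31.392 = 78.648 kPa.
Stress increase at mid-clay by the 2:1 spreading method:
Δσ = qB/(B+z) = 190×4.6/(4.6+6.2) = 80.926 kPa
Final effective stress: σ'_f = 78.648 + 80.926 = 159.57 kPa.
σ'_f = 159.57 > σ'_p = 108 kPa, so the stress path crosses the preconsolidation pressure — recompression up to σ'_p, then virgin compression beyond:
S_c = H/(1+e₀)·[C_r·log₁₀(σ'_p/σ'_0) + C_c·log₁₀(σ'_f/σ'_p)]
    = 6/1.68 × [0.037×log₁₀(108/78.648) + 0.19×log₁₀(159.57/108)]
    = 3.5714 × [0.0050962 + 0.03221] = 0.1332 m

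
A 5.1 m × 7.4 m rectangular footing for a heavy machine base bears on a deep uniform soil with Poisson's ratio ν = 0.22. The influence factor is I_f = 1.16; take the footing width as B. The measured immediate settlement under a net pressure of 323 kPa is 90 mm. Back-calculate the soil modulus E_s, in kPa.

S_e = q·B·(1−ν²)/E_s · I_f  ⇒  E_s = q·B·(1−ν²)·I_f / S_e.
E_s = 323 × 5.1 × 0.9516 × 1.16 / 0.09 = 20200 kPa

E_s ≈ 20200 kPa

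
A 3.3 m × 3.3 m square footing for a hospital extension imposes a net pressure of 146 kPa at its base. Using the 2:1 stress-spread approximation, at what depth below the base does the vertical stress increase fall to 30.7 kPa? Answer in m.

z ≈ 3.9 m

2:1 spreading — at depth z the loaded area has grown by z in each plan dimension:
qB²/(B+z)² = Δσ_z ⇒ z = B(√(q/Δσ_z) − 1) = 3.3×(√(146/30.7) − 1) = 3.896 m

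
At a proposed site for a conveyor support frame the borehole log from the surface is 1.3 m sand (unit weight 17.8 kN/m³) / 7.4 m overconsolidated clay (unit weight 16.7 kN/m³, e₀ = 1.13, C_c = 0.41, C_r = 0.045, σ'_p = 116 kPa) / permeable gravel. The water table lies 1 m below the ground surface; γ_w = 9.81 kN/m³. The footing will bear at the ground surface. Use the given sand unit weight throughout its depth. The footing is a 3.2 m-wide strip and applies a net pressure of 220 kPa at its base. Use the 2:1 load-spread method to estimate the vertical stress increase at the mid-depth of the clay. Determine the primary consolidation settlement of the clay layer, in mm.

Mid-depth of clay below the ground surface: z = 1.3 + 7.4/2 = 5 m.
Total vertical stress at mid-clay: σ_v = 17.8×1.3 + 16.7×3.7 = 84.93 kPa.
Pore pressure: u = 9.81×(5 − 1) = 39.24 kPa.
Initial effective stress: σ'_0 = σ_v − u = 84.93 − 39.24 = 45.69 kPa.
Stress increase at mid-clay by the 2:1 spreading method:
Δσ = qB/(B+z) = 220×3.2/(3.2+5) = 85.854 kPa
Final effective stress: σ'_f = 45.69 + 85.854 = 131.54 kPa.
σ'_f = 131.54 > σ'_p = 116 kPa, so the stress path crosses the preconsolidation pressure — recompression up to σ'_p, then virgin compression beyond:
S_c = H/(1+e₀)·[C_r·log₁₀(σ'_p/σ'_0) + C_c·log₁₀(σ'_f/σ'_p)]
    = 7.4/2.13 × [0.045×log₁₀(116/45.69) + 0.41×log₁₀(131.54/116)]
    = 3.4742 × [0.018209 + 0.022386] = 0.141 m

S_c ≈ 141 mm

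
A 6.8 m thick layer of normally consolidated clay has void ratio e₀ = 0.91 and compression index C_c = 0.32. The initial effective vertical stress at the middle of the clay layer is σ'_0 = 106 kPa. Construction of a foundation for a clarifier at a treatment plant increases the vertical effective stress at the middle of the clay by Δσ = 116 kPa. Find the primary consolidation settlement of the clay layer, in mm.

S_c ≈ 366 mm

Final effective stress: σ'_f = σ'_0 + Δσ = 106 + 116 = 222 kPa.
Normally consolidated clay, so the full stress increment lies on the virgin compression line:
S_c = C_c·H/(1+e₀)·log₁₀(σ'_f/σ'_0) = 0.32×6.8/(1+0.91)×log₁₀(222/106)
    = 1.1393 × 0.32105 = 0.3658 m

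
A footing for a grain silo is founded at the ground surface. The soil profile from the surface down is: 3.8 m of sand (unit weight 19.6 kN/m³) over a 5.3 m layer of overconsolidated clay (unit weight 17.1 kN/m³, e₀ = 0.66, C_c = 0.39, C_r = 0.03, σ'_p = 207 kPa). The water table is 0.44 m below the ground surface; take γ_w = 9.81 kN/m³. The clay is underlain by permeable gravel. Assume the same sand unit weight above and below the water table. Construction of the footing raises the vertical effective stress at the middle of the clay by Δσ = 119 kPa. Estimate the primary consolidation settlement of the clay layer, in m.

S_c ≈ 0.0451 m

Mid-depth of clay below the ground surface: z = 3.8 + 5.3/2 = 6.45 m.
Total vertical stress at mid-clay: σ_v = 19.6×3.8 + 17.1×2.65 = 119.8 kPa.
Pore pressure: u = 9.81×(6.45 − 0.44) = 58.958 kPa.
Initial effective stress: σ'_0 = σ_v − u = 119.8 − 58.958 = 60.842 kPa.
Final effective stress: σ'_f = 60.842 + 119 = 179.84 kPa.
σ'_f = 179.84 ≤ σ'_p = 207 kPa, so the clay remains overconsolidated and only the recompression index applies:
S_c = C_r·H/(1+e₀)·log₁₀(σ'_f/σ'_0) = 0.03×5.3/1.66×log₁₀(179.84/60.842)
    = 0.095784 × 0.47068 = 0.04508 m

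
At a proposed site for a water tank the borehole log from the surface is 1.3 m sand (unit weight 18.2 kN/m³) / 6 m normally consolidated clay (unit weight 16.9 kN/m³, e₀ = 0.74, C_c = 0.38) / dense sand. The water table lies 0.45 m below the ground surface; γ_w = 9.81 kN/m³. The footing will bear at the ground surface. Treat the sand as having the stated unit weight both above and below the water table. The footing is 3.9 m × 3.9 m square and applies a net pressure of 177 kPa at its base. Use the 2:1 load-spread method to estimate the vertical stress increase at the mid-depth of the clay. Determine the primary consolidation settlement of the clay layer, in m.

S_c ≈ 0.421 m

Mid-depth of clay below the ground surface: z = 1.3 + 6/2 = 4.3 m.
Total vertical stress at mid-clay: σ_v = 18.2×1.3 + 16.9×3 = 74.36 kPa.
Pore pressure: u = 9.81×(4.3 − 0.45) = 37.769 kPa.
Initial effective stress: σ'_0 = σ_v − u = 74.36 − 37.769 = 36.591 kPa.
Stress increase at mid-clay by the 2:1 spreading method:
Δσ = qBL/((B+z)(L+z)) = 177×3.9×3.9/((3.9+4.3)(3.9+4.3)) = 40.038 kPa
Final effective stress: σ'_f = σ'_0 + Δσ = 36.591 + 40.038 = 76.629 kPa.
Normally consolidated clay, so the full stress increment lies on the virgin compression line:
S_c = C_c·H/(1+e₀)·log₁₀(σ'_f/σ'_0) = 0.38×6/(1+0.74)×log₁₀(76.629/36.591)
    = 1.3103 × 0.32102 = 0.4206 m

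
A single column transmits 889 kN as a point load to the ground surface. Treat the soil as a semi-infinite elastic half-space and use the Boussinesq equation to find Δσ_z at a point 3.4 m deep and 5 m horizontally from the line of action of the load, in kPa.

Boussinesq vertical stress below a point load on an elastic half-space:
Δσ_z = 3P/(2πz²) · [1 + (r/z)²]^(−5/2)
r/z = 5/3.4 = 1.4706; [1+(r/z)²]^(−5/2) = 0.056218.
Δσ_z = 3×889/(2π×3.4²) × 0.056218 = 36.719 × 0.056218 = 2.064 kPa

Δσ_z ≈ 2.06 kPa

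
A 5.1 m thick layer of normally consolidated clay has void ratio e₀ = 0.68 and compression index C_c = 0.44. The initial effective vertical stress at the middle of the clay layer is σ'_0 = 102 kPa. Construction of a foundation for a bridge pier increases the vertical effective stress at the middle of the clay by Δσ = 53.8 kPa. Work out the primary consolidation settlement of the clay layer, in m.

S_c ≈ 0.246 m

Final effective stress: σ'_f = σ'_0 + Δσ = 102 + 53.8 = 155.8 kPa.
Normally consolidated clay, so the full stress increment lies on the virgin compression line:
S_c = C_c·H/(1+e₀)·log₁₀(σ'_f/σ'_0) = 0.44×5.1/(1+0.68)×log₁₀(155.8/102)
    = 1.3357 × 0.18397 = 0.2457 m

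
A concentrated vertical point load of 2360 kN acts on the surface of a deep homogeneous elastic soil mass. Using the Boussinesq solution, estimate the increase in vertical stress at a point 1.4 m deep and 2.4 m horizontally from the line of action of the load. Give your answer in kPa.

Boussinesq vertical stress below a point load on an elastic half-space:
Δσ_z = 3P/(2πz²) · [1 + (r/z)²]^(−5/2)
r/z = 2.4/1.4 = 1.7143; [1+(r/z)²]^(−5/2) = 0.032479.
Δσ_z = 3×2360/(2π×1.4²) × 0.032479 = 574.91 × 0.032479 = 18.67 kPa

Δσ_z ≈ 18.7 kPa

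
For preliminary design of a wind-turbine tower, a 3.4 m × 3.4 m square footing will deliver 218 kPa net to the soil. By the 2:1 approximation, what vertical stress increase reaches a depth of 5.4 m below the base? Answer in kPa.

By the 2:1 method the load spreads at 1 horizontal : 2 vertical, so at depth z the loaded area has grown by z in each plan dimension:
Δσ = qBL/((B+z)(L+z)) = 218×3.4×3.4/((3.4+5.4)(3.4+5.4)) = 32.542 kPa

Δσ_z ≈ 32.5 kPa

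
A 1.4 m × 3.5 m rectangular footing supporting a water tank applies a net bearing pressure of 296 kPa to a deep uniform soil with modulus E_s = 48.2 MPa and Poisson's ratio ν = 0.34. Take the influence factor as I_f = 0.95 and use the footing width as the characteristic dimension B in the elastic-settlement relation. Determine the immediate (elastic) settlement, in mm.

S_e ≈ 7.22 mm

Immediate (elastic) settlement: S_e = q·B·(1−ν²)/E_s · I_f.
E_s = 48.2 MPa = 48200 kPa.
S_e = 296 × 1.4 × (1 − 0.34²) / 48200 × 0.95
    = 296 × 1.4 × 0.8844 / 48200 × 0.95
    = 0.007223 m = 7.223 mm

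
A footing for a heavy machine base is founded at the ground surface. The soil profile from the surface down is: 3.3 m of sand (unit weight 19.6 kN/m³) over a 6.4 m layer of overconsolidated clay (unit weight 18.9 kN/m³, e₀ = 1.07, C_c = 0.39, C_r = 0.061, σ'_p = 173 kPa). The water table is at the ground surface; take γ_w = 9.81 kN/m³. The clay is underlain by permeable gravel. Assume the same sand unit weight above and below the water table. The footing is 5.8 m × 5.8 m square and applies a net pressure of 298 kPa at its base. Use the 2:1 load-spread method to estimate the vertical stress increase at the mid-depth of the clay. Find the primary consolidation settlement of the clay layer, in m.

S_c ≈ 0.06 m

Mid-depth of clay below the ground surface: z = 3.3 + 6.4/2 = 6.5 m.
Total vertical stress at mid-clay: σ_v = 19.6×3.3 + 18.9×3.2 = 125.16 kPa.
Pore pressure: u = 9.81×(6.5 − 0) = 63.765 kPa.
Initial effective stress: σ'_0 = σ_v − u = 125.16 − 63.765 = 61.395 kPa.
Stress increase at mid-clay by the 2:1 spreading method:
Δσ = qBL/((B+z)(L+z)) = 298×5.8×5.8/((5.8+6.5)(5.8+6.5)) = 66.262 kPa
Final effective stress: σ'_f = 61.395 + 66.262 = 127.66 kPa.
σ'_f = 127.66 ≤ σ'_p = 173 kPa, so the clay remains overconsolidated and only the recompression index applies:
S_c = C_r·H/(1+e₀)·log₁₀(σ'_f/σ'_0) = 0.061×6.4/2.07×log₁₀(127.66/61.395)
    = 0.1886 × 0.31792 = 0.05996 m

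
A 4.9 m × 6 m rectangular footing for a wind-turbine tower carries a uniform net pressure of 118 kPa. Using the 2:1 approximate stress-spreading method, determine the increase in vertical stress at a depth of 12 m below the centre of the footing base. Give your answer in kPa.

Δσ_z ≈ 11.4 kPa

By the 2:1 method the load spreads at 1 horizontal : 2 vertical, so at depth z the loaded area has grown by z in each plan dimension:
Δσ = qBL/((B+z)(L+z)) = 118×4.9×6/((4.9+12)(6+12)) = 11.404 kPa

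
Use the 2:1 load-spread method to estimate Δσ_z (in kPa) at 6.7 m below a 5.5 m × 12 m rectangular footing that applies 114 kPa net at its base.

By the 2:1 method the load spreads at 1 horizontal : 2 vertical, so at depth z the loaded area has grown by z in each plan dimension:
Δσ = qBL/((B+z)(L+z)) = 114×5.5×12/((5.5+6.7)(12+6.7)) = 32.98 kPa

Δσ_z ≈ 33 kPa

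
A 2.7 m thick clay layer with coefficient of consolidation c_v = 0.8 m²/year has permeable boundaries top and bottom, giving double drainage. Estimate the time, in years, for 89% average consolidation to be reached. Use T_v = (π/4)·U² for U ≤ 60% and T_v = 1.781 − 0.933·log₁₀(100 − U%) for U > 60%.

t ≈ 1.84 years

Drainage path length: H_d = H/2 = 1.35 m (double drainage).
U > 60%: T_v = 1.781 − 0.933·log₁₀(100 − 89) = 0.80938.
t = T_v·H_d²/c_v = 0.80938×1.35²/0.8 = 1.844 years.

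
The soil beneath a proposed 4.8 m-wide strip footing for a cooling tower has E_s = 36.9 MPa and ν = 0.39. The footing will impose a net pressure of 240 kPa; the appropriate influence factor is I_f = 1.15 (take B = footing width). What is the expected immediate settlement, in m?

S_e ≈ 0.0304 m

Immediate (elastic) settlement: S_e = q·B·(1−ν²)/E_s · I_f.
E_s = 36.9 MPa = 36900 kPa.
S_e = 240 × 4.8 × (1 − 0.39²) / 36900 × 1.15
    = 240 × 4.8 × 0.8479 / 36900 × 1.15
    = 0.03044 m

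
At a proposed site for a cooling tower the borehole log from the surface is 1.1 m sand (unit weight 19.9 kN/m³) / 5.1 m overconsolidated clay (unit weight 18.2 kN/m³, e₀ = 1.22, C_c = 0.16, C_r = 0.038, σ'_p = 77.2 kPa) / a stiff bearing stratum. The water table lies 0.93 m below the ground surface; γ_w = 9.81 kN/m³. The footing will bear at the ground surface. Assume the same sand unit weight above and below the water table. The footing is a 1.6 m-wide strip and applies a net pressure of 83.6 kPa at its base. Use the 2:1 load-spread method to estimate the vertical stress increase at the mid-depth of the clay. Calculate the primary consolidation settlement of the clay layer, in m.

Mid-depth of clay below the ground surface: z = 1.1 + 5.1/2 = 3.65 m.
Total vertical stress at mid-clay: σ_v = 19.9×1.1 + 18.2×2.55 = 68.3 kPa.
Pore pressure: u = 9.81×(3.65 − 0.93) = 26.683 kPa.
Initial effective stress: σ'_0 = σ_v − u = 68.3 − 26.683 = 41.617 kPa.
Stress increase at mid-clay by the 2:1 spreading method:
Δσ = qB/(B+z) = 83.6×1.6/(1.6+3.65) = 25.478 kPa
Final effective stress: σ'_f = 41.617 + 25.478 = 67.095 kPa.
σ'_f = 67.095 ≤ σ'_p = 77.2 kPa, so the clay remains overconsolidated and only the recompression index applies:
S_c = C_r·H/(1+e₀)·log₁₀(σ'_f/σ'_0) = 0.038×5.1/2.22×log₁₀(67.095/41.617)
    = 0.087297 × 0.20742 = 0.01811 m

S_c ≈ 0.0181 m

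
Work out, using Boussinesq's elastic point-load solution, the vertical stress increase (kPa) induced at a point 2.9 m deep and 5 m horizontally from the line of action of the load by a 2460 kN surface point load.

Δσ_z ≈ 4.44 kPa

Boussinesq vertical stress below a point load on an elastic half-space:
Δσ_z = 3P/(2πz²) · [1 + (r/z)²]^(−5/2)
r/z = 5/2.9 = 1.7241; [1+(r/z)²]^(−5/2) = 0.031791.
Δσ_z = 3×2460/(2π×2.9²) × 0.031791 = 139.66 × 0.031791 = 4.44 kPa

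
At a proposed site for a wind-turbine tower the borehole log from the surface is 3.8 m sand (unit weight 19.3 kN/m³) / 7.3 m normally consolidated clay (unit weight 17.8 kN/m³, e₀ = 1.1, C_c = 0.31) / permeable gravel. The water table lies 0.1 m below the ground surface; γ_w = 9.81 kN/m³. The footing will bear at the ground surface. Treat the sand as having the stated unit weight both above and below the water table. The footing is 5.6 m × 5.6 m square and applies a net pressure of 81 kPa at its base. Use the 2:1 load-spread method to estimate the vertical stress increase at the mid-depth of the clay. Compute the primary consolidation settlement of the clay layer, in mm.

Mid-depth of clay below the ground surface: z = 3.8 + 7.3/2 = 7.45 m.
Total vertical stress at mid-clay: σ_v = 19.3×3.8 + 17.8×3.65 = 138.31 kPa.
Pore pressure: u = 9.81×(7.45 − 0.1) = 72.103 kPa.
Initial effective stress: σ'_0 = σ_v − u = 138.31 − 72.103 = 66.207 kPa.
Stress increase at mid-clay by the 2:1 spreading method:
Δσ = qBL/((B+z)(L+z)) = 81×5.6×5.6/((5.6+7.45)(5.6+7.45)) = 14.916 kPa
Final effective stress: σ'_f = σ'_0 + Δσ = 66.207 + 14.916 = 81.123 kPa.
Normally consolidated clay, so the full stress increment lies on the virgin compression line:
S_c = C_c·H/(1+e₀)·log₁₀(σ'_f/σ'_0) = 0.31×7.3/(1+1.1)×log₁₀(81.123/66.207)
    = 1.0776 × 0.08824 = 0.09509 m

S_c ≈ 95.1 mm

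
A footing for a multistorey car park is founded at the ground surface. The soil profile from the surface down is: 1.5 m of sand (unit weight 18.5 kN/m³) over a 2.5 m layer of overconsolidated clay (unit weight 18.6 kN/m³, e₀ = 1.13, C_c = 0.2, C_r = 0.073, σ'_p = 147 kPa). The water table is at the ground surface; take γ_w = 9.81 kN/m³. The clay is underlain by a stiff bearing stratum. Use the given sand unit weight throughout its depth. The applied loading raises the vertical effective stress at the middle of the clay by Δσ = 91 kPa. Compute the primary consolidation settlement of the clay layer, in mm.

S_c ≈ 58.3 mm

Mid-depth of clay below the ground surface: z = 1.5 + 2.5/2 = 2.75 m.
Total vertical stress at mid-clay: σ_v = 18.5×1.5 + 18.6×1.25 = 51 kPa.
Pore pressure: u = 9.81×(2.75 − 0) = 26.978 kPa.
Initial effective stress: σ'_0 = σ_v − u = 51 − 26.978 = 24.022 kPa.
Final effective stress: σ'_f = 24.022 + 91 = 115.02 kPa.
σ'_f = 115.02 ≤ σ'_p = 147 kPa, so the clay remains overconsolidated and only the recompression index applies:
S_c = C_r·H/(1+e₀)·log₁₀(σ'_f/σ'_0) = 0.073×2.5/2.13×log₁₀(115.02/24.022)
    = 0.08568 × 0.68016 = 0.05828 m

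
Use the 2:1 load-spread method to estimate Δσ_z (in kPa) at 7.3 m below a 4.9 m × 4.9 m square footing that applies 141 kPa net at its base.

Δσ_z ≈ 22.7 kPa

By the 2:1 method the load spreads at 1 horizontal : 2 vertical, so at depth z the loaded area has grown by z in each plan dimension:
Δσ = qBL/((B+z)(L+z)) = 141×4.9×4.9/((4.9+7.3)(4.9+7.3)) = 22.745 kPa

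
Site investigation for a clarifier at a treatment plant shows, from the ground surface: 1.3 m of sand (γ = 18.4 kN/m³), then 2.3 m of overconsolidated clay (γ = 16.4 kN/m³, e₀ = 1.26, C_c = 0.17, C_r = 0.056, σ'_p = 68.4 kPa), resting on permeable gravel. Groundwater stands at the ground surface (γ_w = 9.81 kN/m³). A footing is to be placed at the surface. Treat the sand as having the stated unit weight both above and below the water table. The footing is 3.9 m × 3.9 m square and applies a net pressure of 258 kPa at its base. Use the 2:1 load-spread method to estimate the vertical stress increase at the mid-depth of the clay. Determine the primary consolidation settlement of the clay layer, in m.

S_c ≈ 0.0718 m

Mid-depth of clay below the ground surface: z = 1.3 + 2.3/2 = 2.45 m.
Total vertical stress at mid-clay: σ_v = 18.4×1.3 + 16.4×1.15 = 42.78 kPa.
Pore pressure: u = 9.81×(2.45 − 0) = 24.035 kPa.
Initial effective stress: σ'_0 = σ_v − u = 42.78 − 24.035 = 18.745 kPa.
Stress increase at mid-clay by the 2:1 spreading method:
Δσ = qBL/((B+z)(L+z)) = 258×3.9×3.9/((3.9+2.45)(3.9+2.45)) = 97.32 kPa
Final effective stress: σ'_f = 18.745 + 97.32 = 116.06 kPa.
σ'_f = 116.06 > σ'_p = 68.4 kPa, so the stress path crosses the preconsolidation pressure — recompression up to σ'_p, then virgin compression beyond:
S_c = H/(1+e₀)·[C_r·log₁₀(σ'_p/σ'_0) + C_c·log₁₀(σ'_f/σ'_p)]
    = 2.3/2.26 × [0.056×log₁₀(68.4/18.745) + 0.17×log₁₀(116.06/68.4)]
    = 1.0177 × [0.031482 + 0.039036] = 0.07177 m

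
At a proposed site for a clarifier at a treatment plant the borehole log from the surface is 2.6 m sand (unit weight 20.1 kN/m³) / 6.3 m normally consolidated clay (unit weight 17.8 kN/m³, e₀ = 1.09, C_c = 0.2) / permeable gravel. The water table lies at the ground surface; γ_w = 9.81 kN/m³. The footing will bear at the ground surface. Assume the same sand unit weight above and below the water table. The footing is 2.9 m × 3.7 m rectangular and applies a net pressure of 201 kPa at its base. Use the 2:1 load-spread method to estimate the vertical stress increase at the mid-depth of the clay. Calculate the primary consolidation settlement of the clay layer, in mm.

S_c ≈ 108 mm

Mid-depth of clay below the ground surface: z = 2.6 + 6.3/2 = 5.75 m.
Total vertical stress at mid-clay: σ_v = 20.1×2.6 + 17.8×3.15 = 108.33 kPa.
Pore pressure: u = 9.81×(5.75 − 0) = 56.408 kPa.
Initial effective stress: σ'_0 = σ_v − u = 108.33 − 56.408 = 51.922 kPa.
Stress increase at mid-clay by the 2:1 spreading method:
Δσ = qBL/((B+z)(L+z)) = 201×2.9×3.7/((2.9+5.75)(3.7+5.75)) = 26.384 kPa
Final effective stress: σ'_f = σ'_0 + Δσ = 51.922 + 26.384 = 78.306 kPa.
Normally consolidated clay, so the full stress increment lies on the virgin compression line:
S_c = C_c·H/(1+e₀)·log₁₀(σ'_f/σ'_0) = 0.2×6.3/(1+1.09)×log₁₀(78.306/51.922)
    = 0.60287 × 0.17844 = 0.1076 m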